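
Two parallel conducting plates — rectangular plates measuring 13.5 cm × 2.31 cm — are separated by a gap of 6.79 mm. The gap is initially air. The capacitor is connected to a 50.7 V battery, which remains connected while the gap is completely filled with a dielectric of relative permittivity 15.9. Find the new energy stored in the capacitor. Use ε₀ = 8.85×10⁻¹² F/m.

83.1 nJ

A = 13.5 × 2.31 cm² = 3.12×10⁻³ m².
Initially C₁ = ε₀A/d = 8.85×10⁻¹² × 3.12×10⁻³ / 6.79×10⁻³ = 4.06×10⁻¹² F.
U₁ = 5.22×10⁻⁹ J.
Battery connected ⇒ V is held fixed. C₂ = 15.9 C₁ and U = ½CV², so U₂/U₁ = C₂/C₁ = 15.9.
U₂ = 15.9 × 5.22×10⁻⁹ = 8.31×10⁻⁸ J.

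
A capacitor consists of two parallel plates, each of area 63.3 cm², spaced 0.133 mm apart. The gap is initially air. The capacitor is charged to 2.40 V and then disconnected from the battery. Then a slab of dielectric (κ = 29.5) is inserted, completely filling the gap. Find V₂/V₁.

0.0339

Isolated ⇒ Q is held fixed.
C₂ = 29.5 C₁ and V = Q/C, so V₂/V₁ = C₁/C₂ = 0.0339.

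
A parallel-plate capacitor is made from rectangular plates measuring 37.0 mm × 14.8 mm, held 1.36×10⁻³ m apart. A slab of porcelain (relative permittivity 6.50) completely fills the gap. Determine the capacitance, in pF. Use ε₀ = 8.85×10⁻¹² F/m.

A = 37.0 × 14.8 mm² = 5.48×10⁻⁴ m².
C = κε₀A/d = 6.50 × 8.85×10⁻¹² × 5.48×10⁻⁴ / 1.36×10⁻³ = 2.32×10⁻¹¹ F.

C ≈ 23.2 pF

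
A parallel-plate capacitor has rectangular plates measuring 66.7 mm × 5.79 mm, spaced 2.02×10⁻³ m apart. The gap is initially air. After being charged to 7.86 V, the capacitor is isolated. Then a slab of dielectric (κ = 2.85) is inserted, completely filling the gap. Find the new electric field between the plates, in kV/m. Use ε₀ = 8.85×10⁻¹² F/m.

E ≈ 1.37 kV/m

A = 66.7 × 5.79 mm² = 3.86×10⁻⁴ m².
Initially C₁ = ε₀A/d = 8.85×10⁻¹² × 3.86×10⁻⁴ / 2.02×10⁻³ = 1.69×10⁻¹² F.
E₁ = 3.89×10³ V/m.
Isolated ⇒ Q is held fixed. V₂ = Q/C₂ = V₁/2.85; E = V/d, so E₂/E₁ = (V₂/V₁)(d₁/d₂) = 0.351.
E₂ = 0.351 × 3.89×10³ = 1.37×10³ V/m.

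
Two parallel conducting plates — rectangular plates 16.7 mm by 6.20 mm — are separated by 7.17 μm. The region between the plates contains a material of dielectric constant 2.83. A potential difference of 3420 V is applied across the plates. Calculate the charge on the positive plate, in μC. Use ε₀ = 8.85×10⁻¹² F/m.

A = 16.7 × 6.20 mm² = 1.04×10⁻⁴ m².
C = κε₀A/d = 2.83 × 8.85×10⁻¹² × 1.04×10⁻⁴ / 7.17×10⁻⁶ = 3.62×10⁻¹⁰ F.
Q = CV = 3.62×10⁻¹⁰ × 3420 = 1.24×10⁻⁶ C.

Q ≈ 1.24 μC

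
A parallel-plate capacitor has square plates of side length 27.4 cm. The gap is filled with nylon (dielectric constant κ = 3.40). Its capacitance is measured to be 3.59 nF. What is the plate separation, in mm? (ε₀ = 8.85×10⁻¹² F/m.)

A = (27.4 cm)² = 7.51×10⁻² m².
d = κε₀A/C = 3.40 × 8.85×10⁻¹² × 7.51×10⁻² / 3.59×10⁻⁹ = 6.29×10⁻⁴ m.

0.629 mm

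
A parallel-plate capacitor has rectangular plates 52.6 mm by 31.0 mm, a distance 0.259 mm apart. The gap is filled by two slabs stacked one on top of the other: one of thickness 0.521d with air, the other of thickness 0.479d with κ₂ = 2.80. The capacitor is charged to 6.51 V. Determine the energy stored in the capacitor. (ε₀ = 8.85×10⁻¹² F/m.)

1.71 nJ

A = 52.6 × 31.0 mm² = 1.63×10⁻³ m².
Stacked slabs ⇒ two capacitors in series, each with the full plate area.
C₁ = κ₁ε₀A/d₁ = 1.00 × 8.85×10⁻¹² × 1.63×10⁻³ / 1.35×10⁻⁴ = 1.07×10⁻¹⁰ F.
C₂ = κ₂ε₀A/d₂ = 2.80 × 8.85×10⁻¹² × 1.63×10⁻³ / 1.24×10⁻⁴ = 3.26×10⁻¹⁰ F.
C = (1/C₁ + 1/C₂)⁻¹ = 8.05×10⁻¹¹ F.
U = ½CV² = ½ × 8.05×10⁻¹¹ × (6.51)² = 1.71×10⁻⁹ J.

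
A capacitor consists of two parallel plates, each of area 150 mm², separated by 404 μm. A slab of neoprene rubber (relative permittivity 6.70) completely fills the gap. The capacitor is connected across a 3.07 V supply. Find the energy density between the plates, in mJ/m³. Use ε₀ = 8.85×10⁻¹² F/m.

u ≈ 1.71 mJ/m³

E = V/d = 3.07 / 4.04×10⁻⁴ = 7.60×10³ V/m.
u = ½κε₀E² = ½ × 6.70 × 8.85×10⁻¹² × (7.60×10³)² = 1.71×10⁻³ J/m³.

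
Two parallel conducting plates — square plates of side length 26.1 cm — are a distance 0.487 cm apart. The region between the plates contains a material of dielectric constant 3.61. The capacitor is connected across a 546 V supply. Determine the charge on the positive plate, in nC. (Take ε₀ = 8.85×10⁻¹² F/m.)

A = (26.1 cm)² = 6.81×10⁻² m².
C = κε₀A/d = 3.61 × 8.85×10⁻¹² × 6.81×10⁻² / 4.87×10⁻³ = 4.47×10⁻¹⁰ F.
Q = CV = 4.47×10⁻¹⁰ × 546 = 2.44×10⁻⁷ C.

244 nC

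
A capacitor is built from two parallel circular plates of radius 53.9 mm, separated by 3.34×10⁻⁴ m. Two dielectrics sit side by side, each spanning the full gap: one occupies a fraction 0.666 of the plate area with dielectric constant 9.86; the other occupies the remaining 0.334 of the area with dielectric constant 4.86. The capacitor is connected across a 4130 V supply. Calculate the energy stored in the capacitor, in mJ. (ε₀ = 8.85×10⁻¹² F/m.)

U ≈ 16.9 mJ

A = π(53.9 mm)² = 9.13×10⁻³ m².
Side-by-side slabs ⇒ two capacitors in parallel, each spanning the full gap.
C₁ = κ₁ε₀A₁/d = 9.86 × 8.85×10⁻¹² × 6.08×10⁻³ / 3.34×10⁻⁴ = 1.59×10⁻⁹ F.
C₂ = κ₂ε₀A₂/d = 4.86 × 8.85×10⁻¹² × 3.05×10⁻³ / 3.34×10⁻⁴ = 3.93×10⁻¹⁰ F.
C = C₁ + C₂ = 1.98×10⁻⁹ F.
U = ½CV² = ½ × 1.98×10⁻⁹ × (4130)² = 1.69×10⁻² J.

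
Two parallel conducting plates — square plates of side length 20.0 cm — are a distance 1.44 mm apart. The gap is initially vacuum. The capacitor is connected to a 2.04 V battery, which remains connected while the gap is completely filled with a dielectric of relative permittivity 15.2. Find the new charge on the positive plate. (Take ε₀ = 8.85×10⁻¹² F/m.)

7.62 nC

A = (20.0 cm)² = 4.00×10⁻² m².
Initially C₁ = ε₀A/d = 8.85×10⁻¹² × 4.00×10⁻² / 1.44×10⁻³ = 2.46×10⁻¹⁰ F.
Q₁ = 5.02×10⁻¹⁰ C.
Battery connected ⇒ V is held fixed. C₂ = 15.2 C₁ and Q = CV, so Q₂/Q₁ = C₂/C₁ = 15.2.
Q₂ = 15.2 × 5.02×10⁻¹⁰ = 7.62×10⁻⁹ C.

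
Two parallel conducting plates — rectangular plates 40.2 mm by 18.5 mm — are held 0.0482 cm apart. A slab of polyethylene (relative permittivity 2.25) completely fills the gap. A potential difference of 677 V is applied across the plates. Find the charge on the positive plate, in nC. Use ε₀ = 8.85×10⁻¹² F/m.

20.8 nC

A = 40.2 × 18.5 mm² = 7.44×10⁻⁴ m².
C = κε₀A/d = 2.25 × 8.85×10⁻¹² × 7.44×10⁻⁴ / 4.82×10⁻⁴ = 3.07×10⁻¹¹ F.
Q = CV = 3.07×10⁻¹¹ × 677 = 2.08×10⁻⁸ C.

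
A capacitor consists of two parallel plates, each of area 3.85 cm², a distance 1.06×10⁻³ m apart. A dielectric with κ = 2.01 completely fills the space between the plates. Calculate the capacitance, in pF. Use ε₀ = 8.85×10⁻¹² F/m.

A = 3.85 cm² = 3.85×10⁻⁴ m².
C = κε₀A/d = 2.01 × 8.85×10⁻¹² × 3.85×10⁻⁴ / 1.06×10⁻³ = 6.46×10⁻¹² F.

6.46 pF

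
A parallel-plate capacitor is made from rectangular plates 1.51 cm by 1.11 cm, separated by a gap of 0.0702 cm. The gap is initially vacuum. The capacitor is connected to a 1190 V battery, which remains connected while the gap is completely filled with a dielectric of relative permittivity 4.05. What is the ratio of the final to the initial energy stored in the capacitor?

Battery connected ⇒ V is held fixed.
C₂ = 4.05 C₁ and U = ½CV², so U₂/U₁ = C₂/C₁ = 4.05.

4.05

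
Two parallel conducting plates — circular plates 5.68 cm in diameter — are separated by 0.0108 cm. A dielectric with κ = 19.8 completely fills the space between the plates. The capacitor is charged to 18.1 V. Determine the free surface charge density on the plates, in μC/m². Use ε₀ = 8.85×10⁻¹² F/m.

29.4 μC/m²

A = π(5.68/2 cm)² = 2.53×10⁻³ m².
C = κε₀A/d = 19.8 × 8.85×10⁻¹² × 2.53×10⁻³ / 1.08×10⁻⁴ = 4.11×10⁻⁹ F.
σ = Q/A = CV/A = 4.11×10⁻⁹ × 18.1 / 2.53×10⁻³ = 2.94×10⁻⁵ C/m².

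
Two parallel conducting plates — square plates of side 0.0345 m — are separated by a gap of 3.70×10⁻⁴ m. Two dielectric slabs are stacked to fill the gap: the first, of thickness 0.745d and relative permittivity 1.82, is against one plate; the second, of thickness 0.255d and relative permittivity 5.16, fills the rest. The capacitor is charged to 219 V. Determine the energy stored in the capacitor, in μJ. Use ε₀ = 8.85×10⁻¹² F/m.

A = (0.0345 m)² = 1.19×10⁻³ m².
Stacked slabs ⇒ two capacitors in series, each with the full plate area.
C₁ = κ₁ε₀A/d₁ = 1.82 × 8.85×10⁻¹² × 1.19×10⁻³ / 2.76×10⁻⁴ = 6.95×10⁻¹¹ F.
C₂ = κ₂ε₀A/d₂ = 5.16 × 8.85×10⁻¹² × 1.19×10⁻³ / 9.43×10⁻⁵ = 5.76×10⁻¹⁰ F.
C = (1/C₁ + 1/C₂)⁻¹ = 6.21×10⁻¹¹ F.
U = ½CV² = ½ × 6.21×10⁻¹¹ × (219)² = 1.49×10⁻⁶ J.

1.49 μJ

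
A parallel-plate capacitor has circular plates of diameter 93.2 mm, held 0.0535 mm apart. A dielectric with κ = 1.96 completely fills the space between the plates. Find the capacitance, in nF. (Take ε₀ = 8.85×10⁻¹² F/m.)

A = π(93.2/2 mm)² = 6.82×10⁻³ m².
C = κε₀A/d = 1.96 × 8.85×10⁻¹² × 6.82×10⁻³ / 5.35×10⁻⁵ = 2.21×10⁻⁹ F.

2.21 nF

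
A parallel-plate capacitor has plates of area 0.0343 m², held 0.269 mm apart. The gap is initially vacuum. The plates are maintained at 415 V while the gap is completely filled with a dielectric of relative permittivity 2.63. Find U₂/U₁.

U₂/U₁ ≈ 2.63

Battery connected ⇒ V is held fixed.
C₂ = 2.63 C₁ and U = ½CV², so U₂/U₁ = C₂/C₁ = 2.63.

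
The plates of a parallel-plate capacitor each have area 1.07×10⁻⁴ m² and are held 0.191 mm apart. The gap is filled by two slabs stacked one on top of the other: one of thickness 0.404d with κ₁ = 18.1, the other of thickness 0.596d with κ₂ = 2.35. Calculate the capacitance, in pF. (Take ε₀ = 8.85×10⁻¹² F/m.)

Stacked slabs ⇒ two capacitors in series, each with the full plate area.
C₁ = κ₁ε₀A/d₁ = 18.1 × 8.85×10⁻¹² × 1.07×10⁻⁴ / 7.72×10⁻⁵ = 2.22×10⁻¹⁰ F.
C₂ = κ₂ε₀A/d₂ = 2.35 × 8.85×10⁻¹² × 1.07×10⁻⁴ / 1.14×10⁻⁴ = 1.95×10⁻¹¹ F.
C = (1/C₁ + 1/C₂)⁻¹ = 1.80×10⁻¹¹ F.

18.0 pF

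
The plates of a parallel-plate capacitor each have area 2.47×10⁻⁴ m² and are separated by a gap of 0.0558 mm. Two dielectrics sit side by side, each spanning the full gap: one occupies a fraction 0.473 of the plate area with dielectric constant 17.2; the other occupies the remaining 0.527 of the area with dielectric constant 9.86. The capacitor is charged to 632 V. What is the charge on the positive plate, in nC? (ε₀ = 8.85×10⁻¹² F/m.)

Side-by-side slabs ⇒ two capacitors in parallel, each spanning the full gap.
C₁ = κ₁ε₀A₁/d = 17.2 × 8.85×10⁻¹² × 1.17×10⁻⁴ / 5.58×10⁻⁵ = 3.19×10⁻¹⁰ F.
C₂ = κ₂ε₀A₂/d = 9.86 × 8.85×10⁻¹² × 1.30×10⁻⁴ / 5.58×10⁻⁵ = 2.04×10⁻¹⁰ F.
C = C₁ + C₂ = 5.22×10⁻¹⁰ F.
Q = CV = 5.22×10⁻¹⁰ × 632 = 3.30×10⁻⁷ C.

330 nC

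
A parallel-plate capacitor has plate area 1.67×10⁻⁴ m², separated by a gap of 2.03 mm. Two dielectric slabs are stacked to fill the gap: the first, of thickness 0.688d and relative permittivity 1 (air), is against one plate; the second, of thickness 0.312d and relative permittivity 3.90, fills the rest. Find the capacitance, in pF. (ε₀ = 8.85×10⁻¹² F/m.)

Stacked slabs ⇒ two capacitors in series, each with the full plate area.
C₁ = κ₁ε₀A/d₁ = 1.00 × 8.85×10⁻¹² × 1.67×10⁻⁴ / 1.40×10⁻³ = 1.06×10⁻¹² F.
C₂ = κ₂ε₀A/d₂ = 3.90 × 8.85×10⁻¹² × 1.67×10⁻⁴ / 6.33×10⁻⁴ = 9.10×10⁻¹² F.
C = (1/C₁ + 1/C₂)⁻¹ = 9.48×10⁻¹³ F.

0.948 pF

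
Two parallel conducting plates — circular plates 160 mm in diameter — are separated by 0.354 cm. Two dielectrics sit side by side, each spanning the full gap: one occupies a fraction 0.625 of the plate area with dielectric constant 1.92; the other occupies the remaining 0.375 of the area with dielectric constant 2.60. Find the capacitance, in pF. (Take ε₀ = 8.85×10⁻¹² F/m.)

C ≈ 109 pF

A = π(160/2 mm)² = 2.01×10⁻² m².
Side-by-side slabs ⇒ two capacitors in parallel, each spanning the full gap.
C₁ = κ₁ε₀A₁/d = 1.92 × 8.85×10⁻¹² × 1.26×10⁻² / 3.54×10⁻³ = 6.03×10⁻¹¹ F.
C₂ = κ₂ε₀A₂/d = 2.60 × 8.85×10⁻¹² × 7.54×10⁻³ / 3.54×10⁻³ = 4.90×10⁻¹¹ F.
C = C₁ + C₂ = 1.09×10⁻¹⁰ F.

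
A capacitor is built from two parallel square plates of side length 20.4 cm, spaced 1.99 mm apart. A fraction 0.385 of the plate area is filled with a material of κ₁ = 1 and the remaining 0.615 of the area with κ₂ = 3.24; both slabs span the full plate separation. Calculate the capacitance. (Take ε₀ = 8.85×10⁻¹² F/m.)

C ≈ 440 pF

A = (20.4 cm)² = 4.16×10⁻² m².
Side-by-side slabs ⇒ two capacitors in parallel, each spanning the full gap.
C₁ = κ₁ε₀A₁/d = 1.00 × 8.85×10⁻¹² × 1.60×10⁻² / 1.99×10⁻³ = 7.13×10⁻¹¹ F.
C₂ = κ₂ε₀A₂/d = 3.24 × 8.85×10⁻¹² × 2.56×10⁻² / 1.99×10⁻³ = 3.69×10⁻¹⁰ F.
C = C₁ + C₂ = 4.40×10⁻¹⁰ F.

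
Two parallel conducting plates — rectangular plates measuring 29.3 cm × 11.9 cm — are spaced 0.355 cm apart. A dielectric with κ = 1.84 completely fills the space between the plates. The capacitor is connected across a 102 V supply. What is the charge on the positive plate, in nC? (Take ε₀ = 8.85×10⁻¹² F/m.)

16.3 nC

A = 29.3 × 11.9 cm² = 3.49×10⁻² m².
C = κε₀A/d = 1.84 × 8.85×10⁻¹² × 3.49×10⁻² / 3.55×10⁻³ = 1.60×10⁻¹⁰ F.
Q = CV = 1.60×10⁻¹⁰ × 102 = 1.63×10⁻⁸ C.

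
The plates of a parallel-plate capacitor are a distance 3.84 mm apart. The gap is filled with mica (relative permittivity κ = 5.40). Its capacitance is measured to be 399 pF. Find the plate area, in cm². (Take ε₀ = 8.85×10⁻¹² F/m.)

A = Cd/(κε₀) = 3.99×10⁻¹⁰ × 3.84×10⁻³ / (5.40 × 8.85×10⁻¹²) = 3.21×10⁻² m².

A ≈ 321 cm²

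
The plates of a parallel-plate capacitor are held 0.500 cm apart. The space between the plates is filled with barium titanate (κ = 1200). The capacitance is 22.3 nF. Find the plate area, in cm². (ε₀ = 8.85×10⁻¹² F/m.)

A ≈ 105 cm²

A = Cd/(κε₀) = 2.23×10⁻⁸ × 5.00×10⁻³ / (1200 × 8.85×10⁻¹²) = 1.05×10⁻² m².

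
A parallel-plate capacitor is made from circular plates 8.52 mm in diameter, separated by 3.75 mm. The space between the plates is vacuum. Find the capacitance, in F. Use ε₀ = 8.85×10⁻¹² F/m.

A = π(8.52/2 mm)² = 5.70×10⁻⁵ m².
C = ε₀A/d = 8.85×10⁻¹² × 5.70×10⁻⁵ / 3.75×10⁻³ = 1.35×10⁻¹³ F.

C ≈ 1.35×10⁻¹³ F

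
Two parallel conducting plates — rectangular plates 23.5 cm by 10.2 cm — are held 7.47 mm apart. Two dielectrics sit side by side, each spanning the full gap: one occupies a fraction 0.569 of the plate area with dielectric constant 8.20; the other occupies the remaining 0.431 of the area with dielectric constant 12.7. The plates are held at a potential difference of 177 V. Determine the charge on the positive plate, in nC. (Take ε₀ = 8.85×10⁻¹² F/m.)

A = 23.5 × 10.2 cm² = 2.40×10⁻² m².
Side-by-side slabs ⇒ two capacitors in parallel, each spanning the full gap.
C₁ = κ₁ε₀A₁/d = 8.20 × 8.85×10⁻¹² × 1.36×10⁻² / 7.47×10⁻³ = 1.33×10⁻¹⁰ F.
C₂ = κ₂ε₀A₂/d = 12.7 × 8.85×10⁻¹² × 1.03×10⁻² / 7.47×10⁻³ = 1.55×10⁻¹⁰ F.
C = C₁ + C₂ = 2.88×10⁻¹⁰ F.
Q = CV = 2.88×10⁻¹⁰ × 177 = 5.10×10⁻⁸ C.

Q ≈ 51.0 nC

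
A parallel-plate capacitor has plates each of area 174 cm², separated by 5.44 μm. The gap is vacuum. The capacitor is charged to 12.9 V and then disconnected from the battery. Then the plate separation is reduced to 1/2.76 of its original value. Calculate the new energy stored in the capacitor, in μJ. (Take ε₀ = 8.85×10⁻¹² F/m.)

U ≈ 0.853 μJ

A = 174 cm² = 1.74×10⁻² m².
Initially C₁ = ε₀A/d = 8.85×10⁻¹² × 1.74×10⁻² / 5.44×10⁻⁶ = 2.83×10⁻⁸ F.
U₁ = 2.36×10⁻⁶ J.
Isolated ⇒ Q is held fixed. C₂ = 2.76 C₁ and U = Q²/(2C), so U₂/U₁ = C₁/C₂ = 0.362.
U₂ = 0.362 × 2.36×10⁻⁶ = 8.53×10⁻⁷ J.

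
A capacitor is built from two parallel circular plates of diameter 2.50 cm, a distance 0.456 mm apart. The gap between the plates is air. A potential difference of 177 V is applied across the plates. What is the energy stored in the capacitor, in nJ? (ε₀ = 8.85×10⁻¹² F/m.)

A = π(2.50/2 cm)² = 4.91×10⁻⁴ m².
C = ε₀A/d = 8.85×10⁻¹² × 4.91×10⁻⁴ / 4.56×10⁻⁴ = 9.53×10⁻¹² F.
U = ½CV² = ½ × 9.53×10⁻¹² × (177)² = 1.49×10⁻⁷ J.

U ≈ 149 nJ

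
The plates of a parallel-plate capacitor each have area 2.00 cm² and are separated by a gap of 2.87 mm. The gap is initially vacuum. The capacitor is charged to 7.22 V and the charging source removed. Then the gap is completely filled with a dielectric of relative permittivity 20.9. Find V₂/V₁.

Isolated ⇒ Q is held fixed.
C₂ = 20.9 C₁ and V = Q/C, so V₂/V₁ = C₁/C₂ = 0.0478.

0.0478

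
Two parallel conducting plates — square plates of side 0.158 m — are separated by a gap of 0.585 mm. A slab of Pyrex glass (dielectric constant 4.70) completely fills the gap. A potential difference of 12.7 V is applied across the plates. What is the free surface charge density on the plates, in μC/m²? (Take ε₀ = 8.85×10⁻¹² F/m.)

0.903 μC/m²

A = (0.158 m)² = 2.50×10⁻² m².
C = κε₀A/d = 4.70 × 8.85×10⁻¹² × 2.50×10⁻² / 5.85×10⁻⁴ = 1.78×10⁻⁹ F.
σ = Q/A = CV/A = 1.78×10⁻⁹ × 12.7 / 2.50×10⁻² = 9.03×10⁻⁷ C/m².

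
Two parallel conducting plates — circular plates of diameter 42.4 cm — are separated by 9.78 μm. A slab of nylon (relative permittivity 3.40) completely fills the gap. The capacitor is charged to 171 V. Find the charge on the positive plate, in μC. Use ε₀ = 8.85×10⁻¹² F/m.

A = π(42.4/2 cm)² = 0.141 m².
C = κε₀A/d = 3.40 × 8.85×10⁻¹² × 0.141 / 9.78×10⁻⁶ = 4.34×10⁻⁷ F.
Q = CV = 4.34×10⁻⁷ × 171 = 7.43×10⁻⁵ C.

Q ≈ 74.3 μC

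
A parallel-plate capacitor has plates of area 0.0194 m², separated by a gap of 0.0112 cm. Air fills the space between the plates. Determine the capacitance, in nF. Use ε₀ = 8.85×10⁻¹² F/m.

C = ε₀A/d = 8.85×10⁻¹² × 1.94×10⁻² / 1.12×10⁻⁴ = 1.53×10⁻⁹ F.

1.53 nF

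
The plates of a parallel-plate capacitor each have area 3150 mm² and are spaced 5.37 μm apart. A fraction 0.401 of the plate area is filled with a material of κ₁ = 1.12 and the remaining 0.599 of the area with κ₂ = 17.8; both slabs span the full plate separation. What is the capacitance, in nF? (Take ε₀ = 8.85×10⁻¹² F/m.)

A = 3150 mm² = 3.15×10⁻³ m².
Side-by-side slabs ⇒ two capacitors in parallel, each spanning the full gap.
C₁ = κ₁ε₀A₁/d = 1.12 × 8.85×10⁻¹² × 1.26×10⁻³ / 5.37×10⁻⁶ = 2.33×10⁻⁹ F.
C₂ = κ₂ε₀A₂/d = 17.8 × 8.85×10⁻¹² × 1.89×10⁻³ / 5.37×10⁻⁶ = 5.54×10⁻⁸ F.
C = C₁ + C₂ = 5.77×10⁻⁸ F.

C ≈ 57.7 nF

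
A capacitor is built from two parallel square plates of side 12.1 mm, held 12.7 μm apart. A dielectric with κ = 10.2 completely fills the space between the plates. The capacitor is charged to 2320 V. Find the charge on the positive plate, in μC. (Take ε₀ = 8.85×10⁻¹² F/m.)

Q ≈ 2.41 μC

A = (12.1 mm)² = 1.46×10⁻⁴ m².
C = κε₀A/d = 10.2 × 8.85×10⁻¹² × 1.46×10⁻⁴ / 1.27×10⁻⁵ = 1.04×10⁻⁹ F.
Q = CV = 1.04×10⁻⁹ × 2320 = 2.41×10⁻⁶ C.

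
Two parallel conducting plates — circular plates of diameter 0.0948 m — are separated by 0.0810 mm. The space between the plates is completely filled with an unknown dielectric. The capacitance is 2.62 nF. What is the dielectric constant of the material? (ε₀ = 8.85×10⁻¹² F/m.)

κ ≈ 3.40

A = π(0.0948/2 m)² = 7.06×10⁻³ m².
κ = Cd/(ε₀A) = 2.62×10⁻⁹ × 8.10×10⁻⁵ / (8.85×10⁻¹² × 7.06×10⁻³) = 3.40.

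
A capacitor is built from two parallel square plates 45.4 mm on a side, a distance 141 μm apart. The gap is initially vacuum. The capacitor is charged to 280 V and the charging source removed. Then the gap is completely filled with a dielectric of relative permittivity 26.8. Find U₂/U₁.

0.0373

Isolated ⇒ Q is held fixed.
C₂ = 26.8 C₁ and U = Q²/(2C), so U₂/U₁ = C₁/C₂ = 0.0373.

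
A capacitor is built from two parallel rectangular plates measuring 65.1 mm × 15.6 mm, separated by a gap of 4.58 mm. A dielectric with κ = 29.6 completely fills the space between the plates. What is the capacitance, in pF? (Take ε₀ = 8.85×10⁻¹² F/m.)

C ≈ 58.1 pF

A = 65.1 × 15.6 mm² = 1.02×10⁻³ m².
C = κε₀A/d = 29.6 × 8.85×10⁻¹² × 1.02×10⁻³ / 4.58×10⁻³ = 5.81×10⁻¹¹ F.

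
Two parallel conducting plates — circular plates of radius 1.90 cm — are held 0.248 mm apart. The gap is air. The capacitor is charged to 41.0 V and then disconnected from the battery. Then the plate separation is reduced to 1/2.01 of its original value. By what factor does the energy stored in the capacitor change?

Isolated ⇒ Q is held fixed.
C₂ = 2.01 C₁ and U = Q²/(2C), so U₂/U₁ = C₁/C₂ = 0.498.

0.498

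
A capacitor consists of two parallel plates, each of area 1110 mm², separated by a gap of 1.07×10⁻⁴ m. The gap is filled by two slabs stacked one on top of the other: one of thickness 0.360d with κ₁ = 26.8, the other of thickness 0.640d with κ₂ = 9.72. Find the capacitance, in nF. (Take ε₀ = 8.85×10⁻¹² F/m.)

A = 1110 mm² = 1.11×10⁻³ m².
Stacked slabs ⇒ two capacitors in series, each with the full plate area.
C₁ = κ₁ε₀A/d₁ = 26.8 × 8.85×10⁻¹² × 1.11×10⁻³ / 3.85×10⁻⁵ = 6.83×10⁻⁹ F.
C₂ = κ₂ε₀A/d₂ = 9.72 × 8.85×10⁻¹² × 1.11×10⁻³ / 6.85×10⁻⁵ = 1.39×10⁻⁹ F.
C = (1/C₁ + 1/C₂)⁻¹ = 1.16×10⁻⁹ F.

C ≈ 1.16 nF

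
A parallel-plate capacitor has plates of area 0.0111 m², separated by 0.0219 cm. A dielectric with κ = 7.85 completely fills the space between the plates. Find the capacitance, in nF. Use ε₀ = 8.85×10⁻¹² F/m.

C = κε₀A/d = 7.85 × 8.85×10⁻¹² × 1.11×10⁻² / 2.19×10⁻⁴ = 3.52×10⁻⁹ F.

C ≈ 3.52 nF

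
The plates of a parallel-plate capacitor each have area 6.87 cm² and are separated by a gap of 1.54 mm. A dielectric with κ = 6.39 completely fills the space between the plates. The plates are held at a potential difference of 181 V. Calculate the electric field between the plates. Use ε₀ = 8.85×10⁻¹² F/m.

E ≈ 118 kV/m

E = V/d = 181 / 1.54×10⁻³ = 1.18×10⁵ V/m.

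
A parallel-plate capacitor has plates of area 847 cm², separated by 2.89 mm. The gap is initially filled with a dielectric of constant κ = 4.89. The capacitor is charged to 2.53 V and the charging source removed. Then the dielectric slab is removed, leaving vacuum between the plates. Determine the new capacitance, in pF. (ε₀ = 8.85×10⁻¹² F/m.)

A = 847 cm² = 8.47×10⁻² m².
Initially C₁ = κε₀A/d = 4.89 × 8.85×10⁻¹² × 8.47×10⁻² / 2.89×10⁻³ = 1.27×10⁻⁹ F.
C = κε₀A/d scales with κ, so C₂/C₁ = 1/κ = 1/4.89 = 0.204.
C₂ = 0.204 × 1.27×10⁻⁹ = 2.59×10⁻¹⁰ F.

C ≈ 259 pF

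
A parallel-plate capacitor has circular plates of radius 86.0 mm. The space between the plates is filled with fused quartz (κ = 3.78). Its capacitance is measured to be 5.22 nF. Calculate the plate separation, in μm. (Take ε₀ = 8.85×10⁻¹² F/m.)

A = π(86.0 mm)² = 2.32×10⁻² m².
d = κε₀A/C = 3.78 × 8.85×10⁻¹² × 2.32×10⁻² / 5.22×10⁻⁹ = 1.49×10⁻⁴ m.

d ≈ 149 μm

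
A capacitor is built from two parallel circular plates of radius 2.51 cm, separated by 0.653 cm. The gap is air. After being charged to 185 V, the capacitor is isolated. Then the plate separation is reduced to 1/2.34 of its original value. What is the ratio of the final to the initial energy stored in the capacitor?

Isolated ⇒ Q is held fixed.
C₂ = 2.34 C₁ and U = Q²/(2C), so U₂/U₁ = C₁/C₂ = 0.427.

U₂/U₁ ≈ 0.427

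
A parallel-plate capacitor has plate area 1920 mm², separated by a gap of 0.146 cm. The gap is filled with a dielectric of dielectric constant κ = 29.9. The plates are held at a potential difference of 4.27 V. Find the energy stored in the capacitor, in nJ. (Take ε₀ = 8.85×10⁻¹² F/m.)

3.17 nJ

A = 1920 mm² = 1.92×10⁻³ m².
C = κε₀A/d = 29.9 × 8.85×10⁻¹² × 1.92×10⁻³ / 1.46×10⁻³ = 3.48×10⁻¹⁰ F.
U = ½CV² = ½ × 3.48×10⁻¹⁰ × (4.27)² = 3.17×10⁻⁹ J.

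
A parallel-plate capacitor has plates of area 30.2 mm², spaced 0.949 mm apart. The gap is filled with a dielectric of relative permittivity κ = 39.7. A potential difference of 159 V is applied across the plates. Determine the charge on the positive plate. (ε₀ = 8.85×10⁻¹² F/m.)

1.78 nC

A = 30.2 mm² = 3.02×10⁻⁵ m².
C = κε₀A/d = 39.7 × 8.85×10⁻¹² × 3.02×10⁻⁵ / 9.49×10⁻⁴ = 1.12×10⁻¹¹ F.
Q = CV = 1.12×10⁻¹¹ × 159 = 1.78×10⁻⁹ C.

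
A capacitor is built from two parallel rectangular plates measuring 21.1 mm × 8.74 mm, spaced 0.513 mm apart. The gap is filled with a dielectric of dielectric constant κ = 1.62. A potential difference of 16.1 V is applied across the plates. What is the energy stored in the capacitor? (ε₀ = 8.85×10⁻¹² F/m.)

A = 21.1 × 8.74 mm² = 1.84×10⁻⁴ m².
C = κε₀A/d = 1.62 × 8.85×10⁻¹² × 1.84×10⁻⁴ / 5.13×10⁻⁴ = 5.15×10⁻¹² F.
U = ½CV² = ½ × 5.15×10⁻¹² × (16.1)² = 6.68×10⁻¹⁰ J.

0.668 nJ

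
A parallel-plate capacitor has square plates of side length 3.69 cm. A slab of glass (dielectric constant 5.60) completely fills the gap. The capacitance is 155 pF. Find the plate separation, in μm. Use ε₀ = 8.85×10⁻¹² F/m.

d ≈ 435 μm

A = (3.69 cm)² = 1.36×10⁻³ m².
d = κε₀A/C = 5.60 × 8.85×10⁻¹² × 1.36×10⁻³ / 1.55×10⁻¹⁰ = 4.35×10⁻⁴ m.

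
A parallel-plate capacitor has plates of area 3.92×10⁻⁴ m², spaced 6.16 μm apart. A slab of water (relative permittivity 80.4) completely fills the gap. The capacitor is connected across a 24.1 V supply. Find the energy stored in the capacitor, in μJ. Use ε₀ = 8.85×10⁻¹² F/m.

U ≈ 13.1 μJ

C = κε₀A/d = 80.4 × 8.85×10⁻¹² × 3.92×10⁻⁴ / 6.16×10⁻⁶ = 4.53×10⁻⁸ F.
U = ½CV² = ½ × 4.53×10⁻⁸ × (24.1)² = 1.31×10⁻⁵ J.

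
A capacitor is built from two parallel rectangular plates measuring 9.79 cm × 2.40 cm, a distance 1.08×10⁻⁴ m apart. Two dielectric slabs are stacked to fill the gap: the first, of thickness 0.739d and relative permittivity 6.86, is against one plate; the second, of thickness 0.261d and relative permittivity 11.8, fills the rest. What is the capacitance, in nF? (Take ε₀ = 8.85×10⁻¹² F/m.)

A = 9.79 × 2.40 cm² = 2.35×10⁻³ m².
Stacked slabs ⇒ two capacitors in series, each with the full plate area.
C₁ = κ₁ε₀A/d₁ = 6.86 × 8.85×10⁻¹² × 2.35×10⁻³ / 7.98×10⁻⁵ = 1.79×10⁻⁹ F.
C₂ = κ₂ε₀A/d₂ = 11.8 × 8.85×10⁻¹² × 2.35×10⁻³ / 2.82×10⁻⁵ = 8.70×10⁻⁹ F.
C = (1/C₁ + 1/C₂)⁻¹ = 1.48×10⁻⁹ F.

C ≈ 1.48 nF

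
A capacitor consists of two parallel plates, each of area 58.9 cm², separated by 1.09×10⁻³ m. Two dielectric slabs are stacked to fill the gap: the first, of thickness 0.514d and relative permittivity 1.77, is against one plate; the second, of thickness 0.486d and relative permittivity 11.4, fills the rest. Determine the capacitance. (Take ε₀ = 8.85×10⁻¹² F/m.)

C ≈ 144 pF

A = 58.9 cm² = 5.89×10⁻³ m².
Stacked slabs ⇒ two capacitors in series, each with the full plate area.
C₁ = κ₁ε₀A/d₁ = 1.77 × 8.85×10⁻¹² × 5.89×10⁻³ / 5.60×10⁻⁴ = 1.65×10⁻¹⁰ F.
C₂ = κ₂ε₀A/d₂ = 11.4 × 8.85×10⁻¹² × 5.89×10⁻³ / 5.30×10⁻⁴ = 1.12×10⁻⁹ F.
C = (1/C₁ + 1/C₂)⁻¹ = 1.44×10⁻¹⁰ F.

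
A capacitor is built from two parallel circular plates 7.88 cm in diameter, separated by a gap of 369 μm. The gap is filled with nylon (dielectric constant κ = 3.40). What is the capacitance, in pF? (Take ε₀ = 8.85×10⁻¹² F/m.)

C ≈ 398 pF

A = π(7.88/2 cm)² = 4.88×10⁻³ m².
C = κε₀A/d = 3.40 × 8.85×10⁻¹² × 4.88×10⁻³ / 3.69×10⁻⁴ = 3.98×10⁻¹⁰ F.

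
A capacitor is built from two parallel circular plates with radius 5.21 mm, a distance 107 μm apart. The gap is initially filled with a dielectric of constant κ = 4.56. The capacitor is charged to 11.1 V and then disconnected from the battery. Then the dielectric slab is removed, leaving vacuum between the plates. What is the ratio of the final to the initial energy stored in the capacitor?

4.56

Isolated ⇒ Q is held fixed.
C₂ = 0.219 C₁ and U = Q²/(2C), so U₂/U₁ = C₁/C₂ = 4.56.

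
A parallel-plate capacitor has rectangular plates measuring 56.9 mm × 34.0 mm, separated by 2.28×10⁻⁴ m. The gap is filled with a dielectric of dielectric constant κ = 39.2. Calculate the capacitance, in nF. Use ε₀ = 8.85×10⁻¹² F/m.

A = 56.9 × 34.0 mm² = 1.93×10⁻³ m².
C = κε₀A/d = 39.2 × 8.85×10⁻¹² × 1.93×10⁻³ / 2.28×10⁻⁴ = 2.94×10⁻⁹ F.

C ≈ 2.94 nF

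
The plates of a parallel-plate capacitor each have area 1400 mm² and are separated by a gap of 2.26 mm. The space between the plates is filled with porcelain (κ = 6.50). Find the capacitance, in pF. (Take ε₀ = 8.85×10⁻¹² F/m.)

C ≈ 35.6 pF

A = 1400 mm² = 1.40×10⁻³ m².
C = κε₀A/d = 6.50 × 8.85×10⁻¹² × 1.40×10⁻³ / 2.26×10⁻³ = 3.56×10⁻¹¹ F.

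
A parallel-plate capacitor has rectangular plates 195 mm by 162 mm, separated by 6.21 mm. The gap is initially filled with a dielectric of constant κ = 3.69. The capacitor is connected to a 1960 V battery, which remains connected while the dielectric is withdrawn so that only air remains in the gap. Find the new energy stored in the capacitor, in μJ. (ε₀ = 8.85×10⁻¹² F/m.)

86.5 μJ

A = 195 × 162 mm² = 3.16×10⁻² m².
Initially C₁ = κε₀A/d = 3.69 × 8.85×10⁻¹² × 3.16×10⁻² / 6.21×10⁻³ = 1.66×10⁻¹⁰ F.
U₁ = 3.19×10⁻⁴ J.
Battery connected ⇒ V is held fixed. C₂ = 0.271 C₁ and U = ½CV², so U₂/U₁ = C₂/C₁ = 0.271.
U₂ = 0.271 × 3.19×10⁻⁴ = 8.65×10⁻⁵ J.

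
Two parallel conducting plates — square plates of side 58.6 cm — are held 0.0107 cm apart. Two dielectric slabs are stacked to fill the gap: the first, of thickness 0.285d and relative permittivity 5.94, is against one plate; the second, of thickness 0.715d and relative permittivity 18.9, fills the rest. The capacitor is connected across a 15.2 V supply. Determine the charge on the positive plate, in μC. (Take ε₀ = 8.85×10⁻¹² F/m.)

A = (58.6 cm)² = 0.343 m².
Stacked slabs ⇒ two capacitors in series, each with the full plate area.
C₁ = κ₁ε₀A/d₁ = 5.94 × 8.85×10⁻¹² × 0.343 / 3.05×10⁻⁵ = 5.92×10⁻⁷ F.
C₂ = κ₂ε₀A/d₂ = 18.9 × 8.85×10⁻¹² × 0.343 / 7.65×10⁻⁵ = 7.51×10⁻⁷ F.
C = (1/C₁ + 1/C₂)⁻¹ = 3.31×10⁻⁷ F.
Q = CV = 3.31×10⁻⁷ × 15.2 = 5.03×10⁻⁶ C.

Q ≈ 5.03 μC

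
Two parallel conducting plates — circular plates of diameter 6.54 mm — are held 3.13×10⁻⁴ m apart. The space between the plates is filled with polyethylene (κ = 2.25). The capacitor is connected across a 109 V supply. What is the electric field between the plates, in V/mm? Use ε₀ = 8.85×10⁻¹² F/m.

E = V/d = 109 / 3.13×10⁻⁴ = 3.48×10⁵ V/m.

348 V/mm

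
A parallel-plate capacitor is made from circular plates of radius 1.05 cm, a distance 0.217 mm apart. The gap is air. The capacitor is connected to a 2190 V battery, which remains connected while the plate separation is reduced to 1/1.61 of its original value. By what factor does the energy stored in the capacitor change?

Battery connected ⇒ V is held fixed.
C₂ = 1.61 C₁ and U = ½CV², so U₂/U₁ = C₂/C₁ = 1.61.

U₂/U₁ ≈ 1.61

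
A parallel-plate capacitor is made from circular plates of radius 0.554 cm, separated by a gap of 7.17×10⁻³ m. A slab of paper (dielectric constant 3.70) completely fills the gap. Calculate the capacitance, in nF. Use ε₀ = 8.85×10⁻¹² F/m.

C ≈ 4.40×10⁻⁴ nF

A = π(0.554 cm)² = 9.64×10⁻⁵ m².
C = κε₀A/d = 3.70 × 8.85×10⁻¹² × 9.64×10⁻⁵ / 7.17×10⁻³ = 4.40×10⁻¹³ F.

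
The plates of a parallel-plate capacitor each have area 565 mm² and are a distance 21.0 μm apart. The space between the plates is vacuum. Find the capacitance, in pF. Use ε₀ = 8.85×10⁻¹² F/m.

A = 565 mm² = 5.65×10⁻⁴ m².
C = ε₀A/d = 8.85×10⁻¹² × 5.65×10⁻⁴ / 2.10×10⁻⁵ = 2.38×10⁻¹⁰ F.

238 pF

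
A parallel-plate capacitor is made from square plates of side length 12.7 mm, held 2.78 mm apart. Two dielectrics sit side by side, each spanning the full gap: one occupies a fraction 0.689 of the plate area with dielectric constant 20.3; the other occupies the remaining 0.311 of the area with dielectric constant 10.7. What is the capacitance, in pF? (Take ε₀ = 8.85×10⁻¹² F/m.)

8.89 pF

A = (12.7 mm)² = 1.61×10⁻⁴ m².
Side-by-side slabs ⇒ two capacitors in parallel, each spanning the full gap.
C₁ = κ₁ε₀A₁/d = 20.3 × 8.85×10⁻¹² × 1.11×10⁻⁴ / 2.78×10⁻³ = 7.18×10⁻¹² F.
C₂ = κ₂ε₀A₂/d = 10.7 × 8.85×10⁻¹² × 5.02×10⁻⁵ / 2.78×10⁻³ = 1.71×10⁻¹² F.
C = C₁ + C₂ = 8.89×10⁻¹² F.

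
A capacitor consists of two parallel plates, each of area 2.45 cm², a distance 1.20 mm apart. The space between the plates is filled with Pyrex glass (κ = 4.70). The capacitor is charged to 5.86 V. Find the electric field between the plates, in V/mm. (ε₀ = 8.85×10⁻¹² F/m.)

4.88 V/mm

E = V/d = 5.86 / 1.20×10⁻³ = 4.88×10³ V/m.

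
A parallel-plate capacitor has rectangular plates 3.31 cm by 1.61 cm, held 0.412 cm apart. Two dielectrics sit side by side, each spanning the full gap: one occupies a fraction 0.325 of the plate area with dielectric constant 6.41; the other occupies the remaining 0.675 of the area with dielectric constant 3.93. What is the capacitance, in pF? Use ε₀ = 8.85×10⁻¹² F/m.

A = 3.31 × 1.61 cm² = 5.33×10⁻⁴ m².
Side-by-side slabs ⇒ two capacitors in parallel, each spanning the full gap.
C₁ = κ₁ε₀A₁/d = 6.41 × 8.85×10⁻¹² × 1.73×10⁻⁴ / 4.12×10⁻³ = 2.38×10⁻¹² F.
C₂ = κ₂ε₀A₂/d = 3.93 × 8.85×10⁻¹² × 3.60×10⁻⁴ / 4.12×10⁻³ = 3.04×10⁻¹² F.
C = C₁ + C₂ = 5.42×10⁻¹² F.

C ≈ 5.42 pF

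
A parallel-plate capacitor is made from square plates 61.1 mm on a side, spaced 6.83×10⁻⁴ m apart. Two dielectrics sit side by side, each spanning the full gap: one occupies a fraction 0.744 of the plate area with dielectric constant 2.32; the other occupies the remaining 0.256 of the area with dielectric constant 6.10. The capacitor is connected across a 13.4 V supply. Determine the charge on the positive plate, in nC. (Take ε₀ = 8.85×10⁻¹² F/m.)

A = (61.1 mm)² = 3.73×10⁻³ m².
Side-by-side slabs ⇒ two capacitors in parallel, each spanning the full gap.
C₁ = κ₁ε₀A₁/d = 2.32 × 8.85×10⁻¹² × 2.78×10⁻³ / 6.83×10⁻⁴ = 8.35×10⁻¹¹ F.
C₂ = κ₂ε₀A₂/d = 6.10 × 8.85×10⁻¹² × 9.56×10⁻⁴ / 6.83×10⁻⁴ = 7.55×10⁻¹¹ F.
C = C₁ + C₂ = 1.59×10⁻¹⁰ F.
Q = CV = 1.59×10⁻¹⁰ × 13.4 = 2.13×10⁻⁹ C.

Q ≈ 2.13 nC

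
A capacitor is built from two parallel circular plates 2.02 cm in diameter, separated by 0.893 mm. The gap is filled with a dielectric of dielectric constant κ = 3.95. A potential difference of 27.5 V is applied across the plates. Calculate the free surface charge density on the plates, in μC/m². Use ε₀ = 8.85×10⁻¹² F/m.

σ ≈ 1.08 μC/m²

A = π(2.02/2 cm)² = 3.20×10⁻⁴ m².
C = κε₀A/d = 3.95 × 8.85×10⁻¹² × 3.20×10⁻⁴ / 8.93×10⁻⁴ = 1.25×10⁻¹¹ F.
σ = Q/A = CV/A = 1.25×10⁻¹¹ × 27.5 / 3.20×10⁻⁴ = 1.08×10⁻⁶ C/m².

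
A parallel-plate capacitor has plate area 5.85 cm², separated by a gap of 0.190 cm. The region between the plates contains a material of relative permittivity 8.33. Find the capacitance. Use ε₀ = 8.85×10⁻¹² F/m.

A = 5.85 cm² = 5.85×10⁻⁴ m².
C = κε₀A/d = 8.33 × 8.85×10⁻¹² × 5.85×10⁻⁴ / 1.90×10⁻³ = 2.27×10⁻¹¹ F.

C ≈ 22.7 pF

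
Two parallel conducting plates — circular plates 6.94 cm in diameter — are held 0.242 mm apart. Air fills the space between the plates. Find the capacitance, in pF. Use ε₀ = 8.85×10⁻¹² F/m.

138 pF

A = π(6.94/2 cm)² = 3.78×10⁻³ m².
C = ε₀A/d = 8.85×10⁻¹² × 3.78×10⁻³ / 2.42×10⁻⁴ = 1.38×10⁻¹⁰ F.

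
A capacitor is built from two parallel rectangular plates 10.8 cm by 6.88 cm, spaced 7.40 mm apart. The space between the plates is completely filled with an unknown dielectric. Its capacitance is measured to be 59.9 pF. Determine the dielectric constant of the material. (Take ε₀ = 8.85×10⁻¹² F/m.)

A = 10.8 × 6.88 cm² = 7.43×10⁻³ m².
κ = Cd/(ε₀A) = 5.99×10⁻¹¹ × 7.40×10⁻³ / (8.85×10⁻¹² × 7.43×10⁻³) = 6.74.

6.74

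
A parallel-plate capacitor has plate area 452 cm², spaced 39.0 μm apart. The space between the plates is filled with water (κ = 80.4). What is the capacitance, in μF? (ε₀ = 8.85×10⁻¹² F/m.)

A = 452 cm² = 4.52×10⁻² m².
C = κε₀A/d = 80.4 × 8.85×10⁻¹² × 4.52×10⁻² / 3.90×10⁻⁵ = 8.25×10⁻⁷ F.

0.825 μF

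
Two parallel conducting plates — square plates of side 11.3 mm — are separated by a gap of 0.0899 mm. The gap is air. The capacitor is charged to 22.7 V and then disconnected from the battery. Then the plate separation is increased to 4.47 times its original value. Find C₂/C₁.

0.224

C = ε₀A/d scales as 1/d, so C₂/C₁ = d₁/d₂ = 1/4.47 = 0.224.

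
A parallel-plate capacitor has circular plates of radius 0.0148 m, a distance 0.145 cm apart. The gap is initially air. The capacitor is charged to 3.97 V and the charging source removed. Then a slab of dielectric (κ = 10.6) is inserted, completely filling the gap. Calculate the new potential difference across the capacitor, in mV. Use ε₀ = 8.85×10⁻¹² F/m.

V ≈ 375 mV

A = π(0.0148 m)² = 6.88×10⁻⁴ m².
Initially C₁ = ε₀A/d = 8.85×10⁻¹² × 6.88×10⁻⁴ / 1.45×10⁻³ = 4.20×10⁻¹² F.
V₁ = 3.97 V.
Isolated ⇒ Q is held fixed. C₂ = 10.6 C₁ and V = Q/C, so V₂/V₁ = C₁/C₂ = 0.0943.
V₂ = 0.0943 × 3.97 = 0.375 V.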